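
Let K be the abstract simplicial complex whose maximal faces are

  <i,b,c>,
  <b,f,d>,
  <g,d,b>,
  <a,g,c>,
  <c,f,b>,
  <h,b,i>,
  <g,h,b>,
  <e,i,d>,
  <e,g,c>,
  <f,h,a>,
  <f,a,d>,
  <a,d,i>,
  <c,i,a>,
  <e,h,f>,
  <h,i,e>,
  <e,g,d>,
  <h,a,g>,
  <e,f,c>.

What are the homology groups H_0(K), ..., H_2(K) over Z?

H_0 ≅ Z,  H_1 ≅ Z^2,  H_2 ≅ Z.

Take the total order a < b < c < d < e < f < g < h < i on the vertex set. Then K (dimension 2) consists of the simplices:

  0-simplices (9): a, b, c, d, e, f, g, h, i
  1-simplices (27): ac, ad, af, ag, ah, ai, bc, bd, bf, bg, bh, bi, ce, cf, cg, ci, de, df, dg, di, ef, eg, eh, ei, fh, gh, hi
  2-simplices (18): acg, aci, adf, adi, afh, agh, bcf, bci, bdf, bdg, bgh, bhi, cef, ceg, deg, dei, efh, ehi

so the chain groups are C_0 ≅ Z^9, C_1 ≅ Z^27, C_2 ≅ Z^18.

The boundary map ∂_1: C_1 → C_0 maps an edge to its endpoints' difference, ∂[p,q] = q − p. For instance
  ∂cg = g − c.
As a 9×27 matrix over Z this has rank 8, with invariant factors (1,1,1,1,1,1,1,1).

Boundary ∂_2: C_2 → C_1 maps a triangle to the signed sum of its edges. For instance
  ∂bdg = dg − bg + bd,
  ∂cef = ef − cf + ce.
This gives a 27×18 integer matrix of rank 17; reducing to Smith normal form yields diagonal entries (1,1,1,1,1,1,1,1,1,1,1,1,1,1,1,1,1).

From H_k ≅ ker(∂_k) / im(∂_{k+1}) we obtain:

  H_0: rank C_0 − rank ∂_1 = 9 − 8 = 1, and the invariant factors of ∂_1 are all 1, so H_0 = Z.
  H_1: rank ker ∂_1 − rank ∂_2 = (27 − 8) − 17 = 2, and the invariant factors of ∂_2 are all 1, so H_1 = Z^2.
  H_2: rank ker ∂_2 − rank ∂_3 = (18 − 17) − 0 = 1, and there is no ∂_3, so H_2 = Z.

As a check, the Euler characteristic is 9 − 27 + 18 = 0, which agrees with 1 − 2 + 1 = 0.
(K is a triangulation of the torus T^2.)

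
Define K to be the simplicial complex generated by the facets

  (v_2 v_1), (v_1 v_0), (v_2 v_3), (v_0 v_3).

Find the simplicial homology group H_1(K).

We work with the vertex ordering v_0 < v_1 < v_2 < v_3. The simplices of K, each written with vertices in increasing order, are:

  0-simplices (4): [v_0], [v_1], [v_2], [v_3]
  1-simplices (4): [v_0,v_1], [v_0,v_3], [v_1,v_2], [v_2,v_3]

so the chain groups are C_0 ≅ Z^4, C_1 ≅ Z^4.

Boundary ∂_1: C_1 → C_0 maps an edge to its endpoints' difference, ∂[p,q] = q − p.
This gives a 4×4 integer matrix of rank 3; reducing to Smith normal form yields diagonal entries (1,1,1).

Reading off H_k = ker ∂_k / im ∂_{k+1}:

  H_1: rank ker ∂_1 − rank ∂_2 = (4 − 3) − 0 = 1, and there is no ∂_2, so H_1 = Z.

H_1 ≅ Z.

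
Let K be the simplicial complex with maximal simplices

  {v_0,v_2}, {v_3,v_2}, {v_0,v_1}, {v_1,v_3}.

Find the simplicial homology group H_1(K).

H_1 = Z.

We work with the vertex ordering v_0 < v_1 < v_2 < v_3. The simplices of K, each written with vertices in increasing order, are:

  0-simplices (4): [v_0], [v_1], [v_2], [v_3]
  1-simplices (4): [v_0,v_1], [v_0,v_2], [v_1,v_3], [v_2,v_3]

so the chain groups are C_0 ≅ Z^4, C_1 ≅ Z^4.

The boundary map ∂_1: C_1 → C_0 is given by ∂[p,q] = [q] − [p].
As a 4×4 matrix over Z this has rank 3, with invariant factors (1,1,1).

From H_k ≅ ker(∂_k) / im(∂_{k+1}) we obtain:

  H_1: rank ker ∂_1 − rank ∂_2 = (4 − 3) − 0 = 1, and there is no ∂_2, so H_1 ≅ Z.

(K is a triangulation of the circle S^1.)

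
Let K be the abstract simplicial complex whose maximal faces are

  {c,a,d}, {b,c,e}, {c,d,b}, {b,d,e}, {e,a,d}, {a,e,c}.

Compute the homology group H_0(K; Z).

H_0 ≅ Z.

Fix the vertex order a < b < c < d < e and write every simplex with vertices in increasing order. Then dim K = 2 and the simplices of K are:

  0-simplices (5): a, b, c, d, e
  1-simplices (9): ac, ad, ae, bc, bd, be, cd, ce, de
  2-simplices (6): acd, ace, ade, bcd, bce, bde

giving chain groups C_0 ≅ Z^5, C_1 ≅ Z^9, C_2 ≅ Z^6.

Boundary ∂_1: C_1 → C_0 maps an edge to its endpoints' difference, ∂[p,q] = q − p. For instance
  ∂ce = e − c.
The 5×9 boundary matrix has rank 4 and Smith normal form diag(1,1,1,1).

The boundary map ∂_2: C_2 → C_1 maps a triangle to the signed sum of its edges. For instance
  ∂bce = ce − be + bc,
  ∂acd = cd − ad + ac.
As a 9×6 matrix over Z this has rank 5, with invariant factors (1,1,1,1,1).

Computing H_k = (kernel of ∂_k) / (image of ∂_{k+1}):

  H_0: rank C_0 − rank ∂_1 = 5 − 4 = 1, and the invariant factors of ∂_1 are all 1, so H_0 = Z.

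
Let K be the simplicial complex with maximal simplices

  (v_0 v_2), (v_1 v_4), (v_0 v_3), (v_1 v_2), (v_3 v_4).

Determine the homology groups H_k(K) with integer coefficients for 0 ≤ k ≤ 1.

H_0 = Z,  H_1 = Z.

Take the total order v_0 < v_1 < v_2 < v_3 < v_4 on the vertex set. Then K (dimension 1) consists of the simplices:

  0-simplices (5): [v_0], [v_1], [v_2], [v_3], [v_4]
  1-simplices (5): [v_0,v_2], [v_0,v_3], [v_1,v_2], [v_1,v_4], [v_3,v_4]

so the chain groups are C_0 ≅ Z^5, C_1 ≅ Z^5.

The boundary map ∂_1: C_1 → C_0 is given by ∂[p,q] = [q] − [p]. For instance
  ∂[v_1,v_2] = [v_2] − [v_1].
The resulting 5×5 matrix has rank 4, and its Smith normal form has invariant factors (1,1,1,1).

Now H_k = ker ∂_k / im ∂_{k+1}, so:

  H_0: rank C_0 − rank ∂_1 = 5 − 4 = 1, and the invariant factors of ∂_1 are all 1, so H_0 ≅ Z.
  H_1: rank ker ∂_1 − rank ∂_2 = (5 − 4) − 0 = 1, and there is no ∂_2, so H_1 ≅ Z.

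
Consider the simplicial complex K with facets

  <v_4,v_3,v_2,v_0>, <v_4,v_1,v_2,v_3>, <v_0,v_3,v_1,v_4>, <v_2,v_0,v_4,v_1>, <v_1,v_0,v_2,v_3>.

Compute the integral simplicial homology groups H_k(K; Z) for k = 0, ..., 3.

Take the total order v_0 < v_1 < v_2 < v_3 < v_4 on the vertex set. Then K (dimension 3) consists of the simplices:

  0-simplices (5): [v_0], [v_1], [v_2], [v_3], [v_4]
  1-simplices (10): [v_0,v_1], [v_0,v_2], [v_0,v_3], [v_0,v_4], [v_1,v_2], [v_1,v_3], [v_1,v_4], [v_2,v_3], [v_2,v_4], [v_3,v_4]
  2-simplices (10): [v_0,v_1,v_2], [v_0,v_1,v_3], [v_0,v_1,v_4], [v_0,v_2,v_3], [v_0,v_2,v_4], [v_0,v_3,v_4], [v_1,v_2,v_3], [v_1,v_2,v_4], [v_1,v_3,v_4], [v_2,v_3,v_4]
  3-simplices (5): [v_0,v_1,v_2,v_3], [v_0,v_1,v_2,v_4], [v_0,v_1,v_3,v_4], [v_0,v_2,v_3,v_4], [v_1,v_2,v_3,v_4]

so the chain groups are C_0 ≅ Z^5, C_1 ≅ Z^10, C_2 ≅ Z^10, C_3 ≅ Z^5.

The boundary map ∂_1: C_1 → C_0 is given by ∂[p,q] = [q] − [p]. For instance
  ∂[v_0,v_4] = [v_4] − [v_0].
As a 5×10 matrix over Z this has rank 4, with invariant factors (1,1,1,1).

The boundary map ∂_2: C_2 → C_1 acts by ∂[p,q,r] = [q,r] − [p,r] + [p,q]. For instance
  ∂[v_0,v_2,v_3] = [v_2,v_3] − [v_0,v_3] + [v_0,v_2],
  ∂[v_1,v_2,v_3] = [v_2,v_3] − [v_1,v_3] + [v_1,v_2].
The resulting 10×10 matrix has rank 6, and its Smith normal form has invariant factors (1,1,1,1,1,1).

Boundary ∂_3: C_3 → C_2 sends each 3-simplex σ to the alternating sum Σ_i (−1)^i (σ with its i-th vertex removed). For instance
  ∂[v_0,v_2,v_3,v_4] = [v_2,v_3,v_4] − [v_0,v_3,v_4] + [v_0,v_2,v_4] − [v_0,v_2,v_3],
  ∂[v_0,v_1,v_2,v_4] = [v_1,v_2,v_4] − [v_0,v_2,v_4] + [v_0,v_1,v_4] − [v_0,v_1,v_2].
The 10×5 boundary matrix has rank 4 and Smith normal form diag(1,1,1,1).

Reading off H_k = ker ∂_k / im ∂_{k+1}:

  H_0: rank C_0 − rank ∂_1 = 5 − 4 = 1, and the invariant factors of ∂_1 are all 1, so H_0 ≅ Z.
  H_1: rank ker ∂_1 − rank ∂_2 = (10 − 4) − 6 = 0, and the invariant factors of ∂_2 are all 1, so H_1 ≅ 0.
  H_2: rank ker ∂_2 − rank ∂_3 = (10 − 6) − 4 = 0, and the invariant factors of ∂_3 are all 1, so H_2 ≅ 0.
  H_3: rank ker ∂_3 − rank ∂_4 = (5 − 4) − 0 = 1, and there is no ∂_4, so H_3 ≅ Z.

As a check, the Euler characteristic is 5 − 10 + 10 − 5 = 0, which agrees with 1 − 0 + 0 − 1 = 0.

H_0 ≅ Z,  H_1 = 0,  H_2 = 0,  H_3 ≅ Z.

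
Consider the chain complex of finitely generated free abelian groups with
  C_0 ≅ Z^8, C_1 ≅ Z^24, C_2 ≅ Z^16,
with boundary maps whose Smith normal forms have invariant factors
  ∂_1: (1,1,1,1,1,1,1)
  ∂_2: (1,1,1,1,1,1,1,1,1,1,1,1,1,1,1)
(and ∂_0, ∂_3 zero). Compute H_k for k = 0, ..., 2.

H_0 = Z,  H_1 = Z^2,  H_2 = Z.

H_0: b_0 = 8 − 0 − 7 = 1; torsion from ∂_1 factors > 1: none. So H_0 = Z.
H_1: b_1 = 24 − 7 − 15 = 2; torsion from ∂_2 factors > 1: none. So H_1 = Z^2.
H_2: b_2 = 16 − 15 − 0 = 1; torsion from ∂_3 factors > 1: none. So H_2 = Z.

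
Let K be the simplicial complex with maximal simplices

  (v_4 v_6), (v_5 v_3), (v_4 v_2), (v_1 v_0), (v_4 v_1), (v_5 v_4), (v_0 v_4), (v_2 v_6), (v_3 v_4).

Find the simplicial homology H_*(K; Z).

H_0 ≅ Z,  H_1 ≅ Z^3.

Fix the vertex order v_0 < v_1 < v_2 < v_3 < v_4 < v_5 < v_6 and write every simplex with vertices in increasing order. Then dim K = 1 and the simplices of K are:

  0-simplices (7): [v_0], [v_1], [v_2], [v_3], [v_4], [v_5], [v_6]
  1-simplices (9): [v_0,v_1], [v_0,v_4], [v_1,v_4], [v_2,v_4], [v_2,v_6], [v_3,v_4], [v_3,v_5], [v_4,v_5], [v_4,v_6]

giving chain groups C_0 ≅ Z^7, C_1 ≅ Z^9.

Boundary ∂_1: C_1 → C_0 is given by ∂[p,q] = [q] − [p].
As a 7×9 matrix over Z this has rank 6, with invariant factors (1,1,1,1,1,1).

Now H_k = ker ∂_k / im ∂_{k+1}, so:

  H_0: rank C_0 − rank ∂_1 = 7 − 6 = 1, and the invariant factors of ∂_1 are all 1, so H_0 ≅ Z.
  H_1: rank ker ∂_1 − rank ∂_2 = (9 − 6) − 0 = 3, and there is no ∂_2, so H_1 ≅ Z^3.

(K is a triangulation of a wedge of 3 circles.)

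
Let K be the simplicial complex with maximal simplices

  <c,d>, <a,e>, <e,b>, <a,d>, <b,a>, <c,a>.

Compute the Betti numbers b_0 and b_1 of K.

b_0 = 1, b_1 = 2.

We work with the vertex ordering a < b < c < d < e. The simplices of K, each written with vertices in increasing order, are:

  0-simplices (5): a, b, c, d, e
  1-simplices (6): ab, ac, ad, ae, be, cd

giving chain groups C_0 ≅ Z^5, C_1 ≅ Z^6.

∂_1: C_1 → C_0 maps an edge to its endpoints' difference, ∂[p,q] = q − p.
This gives a 5×6 integer matrix of rank 4; reducing to Smith normal form yields diagonal entries (1,1,1,1).

From H_k ≅ ker(∂_k) / im(∂_{k+1}) we obtain:

  H_0: rank C_0 − rank ∂_1 = 5 − 4 = 1, and the invariant factors of ∂_1 are all 1, so H_0 ≅ Z.
  H_1: rank ker ∂_1 − rank ∂_2 = (6 − 4) − 0 = 2, and there is no ∂_2, so H_1 ≅ Z^2.

(K is a triangulation of a wedge of 2 circles.)

Hence the Betti numbers are b_0 = 1, b_1 = 2.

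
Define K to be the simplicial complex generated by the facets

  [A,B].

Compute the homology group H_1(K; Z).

Take the total order A < B on the vertex set. Then K (dimension 1) consists of the simplices:

  0-simplices (2): A, B
  1-simplices (1): AB

so the chain groups are C_0 ≅ Z^2, C_1 ≅ Z^1.

Boundary ∂_1: C_1 → C_0 maps an edge to its endpoints' difference, ∂[p,q] = q − p.
The resulting 2×1 matrix has rank 1, and its Smith normal form has invariant factors (1).

Now H_k = ker ∂_k / im ∂_{k+1}, so:

  H_1: rank ker ∂_1 − rank ∂_2 = (1 − 1) − 0 = 0, and there is no ∂_2, so H_1 ≅ 0.

H_1 ≅ 0.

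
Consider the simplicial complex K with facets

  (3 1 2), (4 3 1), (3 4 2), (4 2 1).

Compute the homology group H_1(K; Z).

K has 4 vertices, 6 edges, 4 triangles.
rank ∂_1 = 3, rank ∂_2 = 3 ⇒ b_1 = 6 − 3 − 3 = 0; all invariant factors of ∂_2 are 1 so no torsion. So H_1 ≅ 0.

H_1 ≅ 0.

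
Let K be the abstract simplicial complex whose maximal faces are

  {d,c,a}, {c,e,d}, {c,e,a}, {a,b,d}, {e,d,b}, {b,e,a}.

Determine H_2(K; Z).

We work with the vertex ordering a < b < c < d < e. The simplices of K, each written with vertices in increasing order, are:

  0-simplices (5): a, b, c, d, e
  1-simplices (9): ab, ac, ad, ae, bd, be, cd, ce, de
  2-simplices (6): abd, abe, acd, ace, bde, cde

giving chain groups C_0 ≅ Z^5, C_1 ≅ Z^9, C_2 ≅ Z^6.

The boundary map ∂_1: C_1 → C_0 is given by ∂[p,q] = [q] − [p]. For instance
  ∂cd = d − c.
The 5×9 boundary matrix has rank 4 and Smith normal form diag(1,1,1,1).

Boundary ∂_2: C_2 → C_1 sends each 2-simplex [p,q,r] to [q,r] − [p,r] + [p,q]. For instance
  ∂ace = ce − ae + ac,
  ∂acd = cd − ad + ac.
The 9×6 boundary matrix has rank 5 and Smith normal form diag(1,1,1,1,1).

Now H_k = ker ∂_k / im ∂_{k+1}, so:

  H_2: rank ker ∂_2 − rank ∂_3 = (6 − 5) − 0 = 1, and there is no ∂_3, so H_2 = Z.

(K is a triangulation of the 2-sphere S^2.)

H_2 ≅ Z.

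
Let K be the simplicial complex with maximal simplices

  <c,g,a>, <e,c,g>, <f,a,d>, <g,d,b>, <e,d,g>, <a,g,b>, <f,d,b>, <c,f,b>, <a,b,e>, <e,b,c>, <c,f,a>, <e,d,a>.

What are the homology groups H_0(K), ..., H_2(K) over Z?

K has 7 vertices, 18 edges, 12 triangles.
rank ∂_0 = 0, rank ∂_1 = 6 ⇒ b_0 = 7 − 0 − 6 = 1; all invariant factors of ∂_1 are 1 so no torsion. So H_0 = Z.
rank ∂_1 = 6, rank ∂_2 = 12 ⇒ b_1 = 18 − 6 − 12 = 0; ∂_2 has invariant factor(s) [2] giving torsion. So H_1 = Z/2Z.
rank ∂_2 = 12, rank ∂_3 = 0 ⇒ b_2 = 12 − 12 − 0 = 0. So H_2 = 0.

H_0 = Z,  H_1 = Z/2Z,  H_2 = 0.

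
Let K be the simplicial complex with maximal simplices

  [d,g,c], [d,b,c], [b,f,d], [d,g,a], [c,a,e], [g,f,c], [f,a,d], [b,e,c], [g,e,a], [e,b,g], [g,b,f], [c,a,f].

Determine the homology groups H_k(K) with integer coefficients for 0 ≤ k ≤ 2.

Order the vertices as a < b < c < d < e < f < g. Listing each simplex with vertices in this order, K has dimension 2 with simplices:

  0-simplices (7): a, b, c, d, e, f, g
  1-simplices (18): ac, ad, ae, af, ag, bc, bd, be, bf, bg, cd, ce, cf, cg, df, dg, eg, fg
  2-simplices (12): ace, acf, adf, adg, aeg, bcd, bce, bdf, beg, bfg, cdg, cfg

giving chain groups C_0 ≅ Z^7, C_1 ≅ Z^18, C_2 ≅ Z^12.

The boundary map ∂_1: C_1 → C_0 sends each edge [p,q] (with p < q) to q − p. For instance
  ∂ag = g − a.
The 7×18 boundary matrix has rank 6 and Smith normal form diag(1,1,1,1,1,1).

The boundary map ∂_2: C_2 → C_1 sends each 2-simplex [p,q,r] to [q,r] − [p,r] + [p,q]. For instance
  ∂beg = eg − bg + be,
  ∂aeg = eg − ag + ae.
As a 18×12 matrix over Z this has rank 12, with invariant factors (1,1,1,1,1,1,1,1,1,1,1,2).

From H_k ≅ ker(∂_k) / im(∂_{k+1}) we obtain:

  H_0: rank C_0 − rank ∂_1 = 7 − 6 = 1, and the invariant factors of ∂_1 are all 1, so H_0 ≅ Z.
  H_1: rank ker ∂_1 − rank ∂_2 = (18 − 6) − 12 = 0, and ∂_2 has invariant factor 2 > 1, so H_1 ≅ Z_2.
  H_2: rank ker ∂_2 − rank ∂_3 = (12 − 12) − 0 = 0, and there is no ∂_3, so H_2 ≅ 0.

As a check, the Euler characteristic is 7 − 18 + 12 = 1, which agrees with 1 − 0 + 0 = 1.

H_0 ≅ Z,  H_1 ≅ Z_2,  H_2 = 0.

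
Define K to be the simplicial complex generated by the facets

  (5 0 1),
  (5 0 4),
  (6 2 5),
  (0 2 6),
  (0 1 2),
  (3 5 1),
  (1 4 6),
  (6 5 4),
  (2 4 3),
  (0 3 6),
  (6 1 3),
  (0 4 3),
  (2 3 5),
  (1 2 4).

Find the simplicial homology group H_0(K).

H_0 ≅ Z.

We work with the vertex ordering 0 < 1 < 2 < 3 < 4 < 5 < 6. The simplices of K, each written with vertices in increasing order, are:

  0-simplices (7): [0], [1], [2], [3], [4], [5], [6]
  1-simplices (21): [0,1], [0,2], [0,3], [0,4], [0,5], [0,6], [1,2], [1,3], [1,4], [1,5], [1,6], [2,3], [2,4], [2,5], [2,6], [3,4], [3,5], [3,6], [4,5], [4,6], [5,6]
  2-simplices (14): [0,1,2], [0,1,5], [0,2,6], [0,3,4], [0,3,6], [0,4,5], [1,2,4], [1,3,5], [1,3,6], [1,4,6], [2,3,4], [2,3,5], [2,5,6], [4,5,6]

giving chain groups C_0 ≅ Z^7, C_1 ≅ Z^21, C_2 ≅ Z^14.

∂_1: C_1 → C_0 sends each edge [p,q] (with p < q) to q − p.
As a 7×21 matrix over Z this has rank 6, with invariant factors (1,1,1,1,1,1).

∂_2: C_2 → C_1 maps a triangle to the signed sum of its edges. For instance
  ∂[2,5,6] = [5,6] − [2,6] + [2,5],
  ∂[0,2,6] = [2,6] − [0,6] + [0,2].
This gives a 21×14 integer matrix of rank 13; reducing to Smith normal form yields diagonal entries (1,1,1,1,1,1,1,1,1,1,1,1,1).

From H_k ≅ ker(∂_k) / im(∂_{k+1}) we obtain:

  H_0: rank C_0 − rank ∂_1 = 7 − 6 = 1, and the invariant factors of ∂_1 are all 1, so H_0 ≅ Z.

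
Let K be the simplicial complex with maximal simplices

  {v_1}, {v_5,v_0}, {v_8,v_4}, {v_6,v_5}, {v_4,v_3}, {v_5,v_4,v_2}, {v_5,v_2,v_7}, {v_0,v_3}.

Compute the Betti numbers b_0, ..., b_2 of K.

b_0 = 2, b_1 = 1, b_2 = 0.

Fix the vertex order v_0 < v_1 < v_2 < v_3 < v_4 < v_5 < v_6 < v_7 < v_8 and write every simplex with vertices in increasing order. Then dim K = 2 and the simplices of K are:

  0-simplices (9): [v_0], [v_1], [v_2], [v_3], [v_4], [v_5], [v_6], [v_7], [v_8]
  1-simplices (10): [v_0,v_3], [v_0,v_5], [v_2,v_4], [v_2,v_5], [v_2,v_7], [v_3,v_4], [v_4,v_5], [v_4,v_8], [v_5,v_6], [v_5,v_7]
  2-simplices (2): [v_2,v_4,v_5], [v_2,v_5,v_7]

so the chain groups are C_0 ≅ Z^9, C_1 ≅ Z^10, C_2 ≅ Z^2.

∂_1: C_1 → C_0 is given by ∂[p,q] = [q] − [p].
As a 9×10 matrix over Z this has rank 7, with invariant factors (1,1,1,1,1,1,1).

∂_2: C_2 → C_1 acts by ∂[p,q,r] = [q,r] − [p,r] + [p,q]. For instance
  ∂[v_2,v_4,v_5] = [v_4,v_5] − [v_2,v_5] + [v_2,v_4],
  ∂[v_2,v_5,v_7] = [v_5,v_7] − [v_2,v_7] + [v_2,v_5].
As a 10×2 matrix over Z this has rank 2, with invariant factors (1,1).

Reading off H_k = ker ∂_k / im ∂_{k+1}:

  H_0: rank C_0 − rank ∂_1 = 9 − 7 = 2, and the invariant factors of ∂_1 are all 1, so H_0 = Z^2.
  H_1: rank ker ∂_1 − rank ∂_2 = (10 − 7) − 2 = 1, and the invariant factors of ∂_2 are all 1, so H_1 = Z.
  H_2: rank ker ∂_2 − rank ∂_3 = (2 − 2) − 0 = 0, and there is no ∂_3, so H_2 = 0.

Hence the Betti numbers are b_0 = 2, b_1 = 1, b_2 = 0.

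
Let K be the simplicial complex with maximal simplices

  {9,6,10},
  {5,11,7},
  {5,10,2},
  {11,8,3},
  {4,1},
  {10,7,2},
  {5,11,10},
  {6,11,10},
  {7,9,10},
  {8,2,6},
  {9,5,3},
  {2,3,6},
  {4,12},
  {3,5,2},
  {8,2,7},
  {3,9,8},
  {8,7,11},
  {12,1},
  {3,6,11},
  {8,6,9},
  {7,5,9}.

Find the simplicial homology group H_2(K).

Take the total order 1 < 2 < 3 < 4 < 5 < 6 < 7 < 8 < 9 < 10 < 11 < 12 on the vertex set. Then K (dimension 2) consists of the simplices:

  0-simplices (12): [1], [2], [3], [4], [5], [6], [7], [8], [9], [10], [11], [12]
  1-simplices (30): (30 of them)
  2-simplices (18): (18 of them)

Hence C_0 ≅ Z^12, C_1 ≅ Z^30, C_2 ≅ Z^18.

∂_1: C_1 → C_0 is given by ∂[p,q] = [q] − [p]. For instance
  ∂[8,11] = [11] − [8].
The resulting 12×30 matrix has rank 10, and its Smith normal form has invariant factors (1,1,1,1,1,1,1,1,1,1).

∂_2: C_2 → C_1 sends each 2-simplex [p,q,r] to [q,r] − [p,r] + [p,q]. For instance
  ∂[2,5,10] = [5,10] − [2,10] + [2,5],
  ∂[2,6,8] = [6,8] − [2,8] + [2,6].
This gives a 30×18 integer matrix of rank 18; reducing to Smith normal form yields diagonal entries (1,1,1,1,1,1,1,1,1,1,1,1,1,1,1,1,1,2).

Reading off H_k = ker ∂_k / im ∂_{k+1}:

  H_2: rank ker ∂_2 − rank ∂_3 = (18 − 18) − 0 = 0, and there is no ∂_3, so H_2 ≅ 0.

(K is a triangulation of the disjoint union of the circle S^1 and the Klein bottle.)

H_2 ≅ 0.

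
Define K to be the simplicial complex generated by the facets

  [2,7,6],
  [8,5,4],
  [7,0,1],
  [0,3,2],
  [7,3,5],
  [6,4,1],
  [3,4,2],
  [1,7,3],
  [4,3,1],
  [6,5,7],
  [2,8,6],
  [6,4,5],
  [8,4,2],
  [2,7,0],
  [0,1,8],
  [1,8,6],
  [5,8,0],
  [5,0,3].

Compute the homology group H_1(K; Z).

Take the total order 0 < 1 < 2 < 3 < 4 < 5 < 6 < 7 < 8 on the vertex set. Then K (dimension 2) consists of the simplices:

  0-simplices (9): [0], [1], [2], [3], [4], [5], [6], [7], [8]
  1-simplices (27): (27 of them)
  2-simplices (18): [0,1,7], [0,1,8], [0,2,3], [0,2,7], [0,3,5], [0,5,8], [1,3,4], [1,3,7], [1,4,6], [1,6,8], [2,3,4], [2,4,8], [2,6,7], [2,6,8], [3,5,7], [4,5,6], [4,5,8], [5,6,7]

so the chain groups are C_0 ≅ Z^9, C_1 ≅ Z^27, C_2 ≅ Z^18.

Boundary ∂_1: C_1 → C_0 sends each edge [p,q] (with p < q) to q − p.
The resulting 9×27 matrix has rank 8, and its Smith normal form has invariant factors (1,1,1,1,1,1,1,1).

Boundary ∂_2: C_2 → C_1 acts by ∂[p,q,r] = [q,r] − [p,r] + [p,q]. For instance
  ∂[1,3,4] = [3,4] − [1,4] + [1,3],
  ∂[4,5,8] = [5,8] − [4,8] + [4,5].
The 27×18 boundary matrix has rank 18 and Smith normal form diag(1,1,1,1,1,1,1,1,1,1,1,1,1,1,1,1,1,2).

From H_k ≅ ker(∂_k) / im(∂_{k+1}) we obtain:

  H_1: rank ker ∂_1 − rank ∂_2 = (27 − 8) − 18 = 1, and ∂_2 has invariant factor 2 > 1, so H_1 = Z × Z/2.

H_1 = Z × Z/2.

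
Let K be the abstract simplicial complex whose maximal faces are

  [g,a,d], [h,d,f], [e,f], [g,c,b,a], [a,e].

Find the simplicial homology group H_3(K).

H_3 ≅ 0.

Fix the vertex order a < b < c < d < e < f < g < h and write every simplex with vertices in increasing order. Then dim K = 3 and the simplices of K are:

  0-simplices (8): a, b, c, d, e, f, g, h
  1-simplices (13): ab, ac, ad, ae, ag, bc, bg, cg, df, dg, dh, ef, fh
  2-simplices (6): abc, abg, acg, adg, bcg, dfh
  3-simplices (1): abcg

so the chain groups are C_0 ≅ Z^8, C_1 ≅ Z^13, C_2 ≅ Z^6, C_3 ≅ Z^1.

The boundary map ∂_1: C_1 → C_0 is given by ∂[p,q] = [q] − [p]. For instance
  ∂ef = f − e.
As a 8×13 matrix over Z this has rank 7, with invariant factors (1,1,1,1,1,1,1).

∂_2: C_2 → C_1 sends each 2-simplex [p,q,r] to [q,r] − [p,r] + [p,q]. For instance
  ∂adg = dg − ag + ad,
  ∂bcg = cg − bg + bc.
This gives a 13×6 integer matrix of rank 5; reducing to Smith normal form yields diagonal entries (1,1,1,1,1).

∂_3: C_3 → C_2 sends each 3-simplex σ to the alternating sum Σ_i (−1)^i (σ with its i-th vertex removed). For instance
  ∂abcg = bcg − acg + abg − abc.
As a 6×1 matrix over Z this has rank 1, with invariant factors (1).

Reading off H_k = ker ∂_k / im ∂_{k+1}:

  H_3: rank ker ∂_3 − rank ∂_4 = (1 − 1) − 0 = 0, and there is no ∂_4, so H_3 = 0.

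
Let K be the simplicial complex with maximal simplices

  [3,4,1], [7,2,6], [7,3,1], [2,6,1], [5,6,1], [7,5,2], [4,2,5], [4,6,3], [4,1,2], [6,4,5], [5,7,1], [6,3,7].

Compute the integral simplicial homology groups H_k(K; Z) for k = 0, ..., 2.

Take the total order 1 < 2 < 3 < 4 < 5 < 6 < 7 on the vertex set. Then K (dimension 2) consists of the simplices:

  0-simplices (7): [1], [2], [3], [4], [5], [6], [7]
  1-simplices (18): [1,2], [1,3], [1,4], [1,5], [1,6], [1,7], [2,4], [2,5], [2,6], [2,7], [3,4], [3,6], [3,7], [4,5], [4,6], [5,6], [5,7], [6,7]
  2-simplices (12): [1,2,4], [1,2,6], [1,3,4], [1,3,7], [1,5,6], [1,5,7], [2,4,5], [2,5,7], [2,6,7], [3,4,6], [3,6,7], [4,5,6]

Hence C_0 ≅ Z^7, C_1 ≅ Z^18, C_2 ≅ Z^12.

∂_1: C_1 → C_0 sends each edge [p,q] (with p < q) to q − p. For instance
  ∂[3,4] = [4] − [3].
The resulting 7×18 matrix has rank 6, and its Smith normal form has invariant factors (1,1,1,1,1,1).

The boundary map ∂_2: C_2 → C_1 acts by ∂[p,q,r] = [q,r] − [p,r] + [p,q]. For instance
  ∂[2,4,5] = [4,5] − [2,5] + [2,4],
  ∂[1,2,4] = [2,4] − [1,4] + [1,2].
This gives a 18×12 integer matrix of rank 12; reducing to Smith normal form yields diagonal entries (1,1,1,1,1,1,1,1,1,1,1,2).

Computing H_k = (kernel of ∂_k) / (image of ∂_{k+1}):

  H_0: rank C_0 − rank ∂_1 = 7 − 6 = 1, and the invariant factors of ∂_1 are all 1, so H_0 ≅ Z.
  H_1: rank ker ∂_1 − rank ∂_2 = (18 − 6) − 12 = 0, and ∂_2 has invariant factor 2 > 1, so H_1 ≅ Z/2.
  H_2: rank ker ∂_2 − rank ∂_3 = (12 − 12) − 0 = 0, and there is no ∂_3, so H_2 ≅ 0.

(K is a triangulation of the real projective plane RP^2.)

H_0 = Z,  H_1 = Z/2,  H_2 = 0.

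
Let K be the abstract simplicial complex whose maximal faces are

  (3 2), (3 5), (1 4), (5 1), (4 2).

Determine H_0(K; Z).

H_0 = Z.

Order the vertices as 1 < 2 < 3 < 4 < 5. Listing each simplex with vertices in this order, K has dimension 1 with simplices:

  0-simplices (5): [1], [2], [3], [4], [5]
  1-simplices (5): [1,4], [1,5], [2,3], [2,4], [3,5]

Hence C_0 ≅ Z^5, C_1 ≅ Z^5.

The boundary map ∂_1: C_1 → C_0 sends each edge [p,q] (with p < q) to q − p. For instance
  ∂[1,4] = [4] − [1].
The resulting 5×5 matrix has rank 4, and its Smith normal form has invariant factors (1,1,1,1).

Now H_k = ker ∂_k / im ∂_{k+1}, so:

  H_0: rank C_0 − rank ∂_1 = 5 − 4 = 1, and the invariant factors of ∂_1 are all 1, so H_0 ≅ Z.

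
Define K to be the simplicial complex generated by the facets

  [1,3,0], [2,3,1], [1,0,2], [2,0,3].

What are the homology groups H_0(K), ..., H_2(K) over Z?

We work with the vertex ordering 0 < 1 < 2 < 3. The simplices of K, each written with vertices in increasing order, are:

  0-simplices (4): [0], [1], [2], [3]
  1-simplices (6): [0,1], [0,2], [0,3], [1,2], [1,3], [2,3]
  2-simplices (4): [0,1,2], [0,1,3], [0,2,3], [1,2,3]

so the chain groups are C_0 ≅ Z^4, C_1 ≅ Z^6, C_2 ≅ Z^4.

Boundary ∂_1: C_1 → C_0 is given by ∂[p,q] = [q] − [p]. For instance
  ∂[0,2] = [2] − [0].
The resulting 4×6 matrix has rank 3, and its Smith normal form has invariant factors (1,1,1).

The boundary map ∂_2: C_2 → C_1 acts by ∂[p,q,r] = [q,r] − [p,r] + [p,q]. For instance
  ∂[0,2,3] = [2,3] − [0,3] + [0,2],
  ∂[0,1,2] = [1,2] − [0,2] + [0,1].
This gives a 6×4 integer matrix of rank 3; reducing to Smith normal form yields diagonal entries (1,1,1).

Now H_k = ker ∂_k / im ∂_{k+1}, so:

  H_0: rank C_0 − rank ∂_1 = 4 − 3 = 1, and the invariant factors of ∂_1 are all 1, so H_0 ≅ Z.
  H_1: rank ker ∂_1 − rank ∂_2 = (6 − 3) − 3 = 0, and the invariant factors of ∂_2 are all 1, so H_1 ≅ 0.
  H_2: rank ker ∂_2 − rank ∂_3 = (4 − 3) − 0 = 1, and there is no ∂_3, so H_2 ≅ Z.

(K is a triangulation of the 2-sphere S^2.)

H_0 ≅ Z,  H_1 = 0,  H_2 ≅ Z.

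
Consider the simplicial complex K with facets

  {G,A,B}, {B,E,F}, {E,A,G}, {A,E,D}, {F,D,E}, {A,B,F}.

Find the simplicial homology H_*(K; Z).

We work with the vertex ordering A < B < D < E < F < G. The simplices of K, each written with vertices in increasing order, are:

  0-simplices (6): A, B, D, E, F, G
  1-simplices (12): AB, AD, AE, AF, AG, BE, BF, BG, DE, DF, EF, EG
  2-simplices (6): ABF, ABG, ADE, AEG, BEF, DEF

Hence C_0 ≅ Z^6, C_1 ≅ Z^12, C_2 ≅ Z^6.

∂_1: C_1 → C_0 sends each edge [p,q] (with p < q) to q − p. For instance
  ∂AE = E − A.
The 6×12 boundary matrix has rank 5 and Smith normal form diag(1,1,1,1,1).

The boundary map ∂_2: C_2 → C_1 maps a triangle to the signed sum of its edges. For instance
  ∂AEG = EG − AG + AE,
  ∂DEF = EF − DF + DE.
As a 12×6 matrix over Z this has rank 6, with invariant factors (1,1,1,1,1,1).

Reading off H_k = ker ∂_k / im ∂_{k+1}:

  H_0: rank C_0 − rank ∂_1 = 6 − 5 = 1, and the invariant factors of ∂_1 are all 1, so H_0 = Z.
  H_1: rank ker ∂_1 − rank ∂_2 = (12 − 5) − 6 = 1, and the invariant factors of ∂_2 are all 1, so H_1 = Z.
  H_2: rank ker ∂_2 − rank ∂_3 = (6 − 6) − 0 = 0, and there is no ∂_3, so H_2 = 0.

As a check, the Euler characteristic is 6 − 12 + 6 = 0, which agrees with 1 − 1 + 0 = 0.

H_0 ≅ Z,  H_1 ≅ Z,  H_2 = 0.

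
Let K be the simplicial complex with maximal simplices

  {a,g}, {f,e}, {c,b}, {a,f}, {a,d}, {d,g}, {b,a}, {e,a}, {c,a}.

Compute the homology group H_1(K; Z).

Fix the vertex order a < b < c < d < e < f < g and write every simplex with vertices in increasing order. Then dim K = 1 and the simplices of K are:

  0-simplices (7): a, b, c, d, e, f, g
  1-simplices (9): ab, ac, ad, ae, af, ag, bc, dg, ef

Hence C_0 ≅ Z^7, C_1 ≅ Z^9.

Boundary ∂_1: C_1 → C_0 sends each edge [p,q] (with p < q) to q − p.
The 7×9 boundary matrix has rank 6 and Smith normal form diag(1,1,1,1,1,1).

Reading off H_k = ker ∂_k / im ∂_{k+1}:

  H_1: rank ker ∂_1 − rank ∂_2 = (9 − 6) − 0 = 3, and there is no ∂_2, so H_1 = Z^3.

(K is a triangulation of a wedge of 3 circles.)

H_1 ≅ Z^3.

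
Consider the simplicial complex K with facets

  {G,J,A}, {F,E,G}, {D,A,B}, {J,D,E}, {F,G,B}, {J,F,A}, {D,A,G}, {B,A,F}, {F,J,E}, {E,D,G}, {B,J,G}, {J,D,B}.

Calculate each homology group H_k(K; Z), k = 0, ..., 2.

H_0 ≅ Z,  H_1 ≅ Z/2,  H_2 = 0.

K has 7 vertices, 18 edges, 12 triangles.
rank ∂_0 = 0, rank ∂_1 = 6 ⇒ b_0 = 7 − 0 − 6 = 1; all invariant factors of ∂_1 are 1 so no torsion. So H_0 ≅ Z.
rank ∂_1 = 6, rank ∂_2 = 12 ⇒ b_1 = 18 − 6 − 12 = 0; ∂_2 has invariant factor(s) [2] giving torsion. So H_1 ≅ Z/2.
rank ∂_2 = 12, rank ∂_3 = 0 ⇒ b_2 = 12 − 12 − 0 = 0. So H_2 ≅ 0.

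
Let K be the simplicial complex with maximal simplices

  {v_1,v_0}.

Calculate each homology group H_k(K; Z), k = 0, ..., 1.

We work with the vertex ordering v_0 < v_1. The simplices of K, each written with vertices in increasing order, are:

  0-simplices (2): [v_0], [v_1]
  1-simplices (1): [v_0,v_1]

Hence C_0 ≅ Z^2, C_1 ≅ Z^1.

Boundary ∂_1: C_1 → C_0 sends each edge [p,q] (with p < q) to q − p. For instance
  ∂[v_0,v_1] = [v_1] − [v_0].
The resulting 2×1 matrix has rank 1, and its Smith normal form has invariant factors (1).

Reading off H_k = ker ∂_k / im ∂_{k+1}:

  H_0: rank C_0 − rank ∂_1 = 2 − 1 = 1, and the invariant factors of ∂_1 are all 1, so H_0 ≅ Z.
  H_1: rank ker ∂_1 − rank ∂_2 = (1 − 1) − 0 = 0, and there is no ∂_2, so H_1 ≅ 0.

(K is a triangulation of the 1-simplex.)

H_0 = Z,  H_1 = 0.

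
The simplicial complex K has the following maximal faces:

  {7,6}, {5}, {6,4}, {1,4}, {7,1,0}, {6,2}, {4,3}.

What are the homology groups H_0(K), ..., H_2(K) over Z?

We work with the vertex ordering 0 < 1 < 2 < 3 < 4 < 5 < 6 < 7. The simplices of K, each written with vertices in increasing order, are:

  0-simplices (8): [0], [1], [2], [3], [4], [5], [6], [7]
  1-simplices (8): [0,1], [0,7], [1,4], [1,7], [2,6], [3,4], [4,6], [6,7]
  2-simplices (1): [0,1,7]

giving chain groups C_0 ≅ Z^8, C_1 ≅ Z^8, C_2 ≅ Z^1.

Boundary ∂_1: C_1 → C_0 is given by ∂[p,q] = [q] − [p].
The 8×8 boundary matrix has rank 6 and Smith normal form diag(1,1,1,1,1,1).

∂_2: C_2 → C_1 maps a triangle to the signed sum of its edges. For instance
  ∂[0,1,7] = [1,7] − [0,7] + [0,1].
The 8×1 boundary matrix has rank 1 and Smith normal form diag(1).

Computing H_k = (kernel of ∂_k) / (image of ∂_{k+1}):

  H_0: rank C_0 − rank ∂_1 = 8 − 6 = 2, and the invariant factors of ∂_1 are all 1, so H_0 = Z^2.
  H_1: rank ker ∂_1 − rank ∂_2 = (8 − 6) − 1 = 1, and the invariant factors of ∂_2 are all 1, so H_1 = Z.
  H_2: rank ker ∂_2 − rank ∂_3 = (1 − 1) − 0 = 0, and there is no ∂_3, so H_2 = 0.

H_0 ≅ Z^2,  H_1 ≅ Z,  H_2 = 0.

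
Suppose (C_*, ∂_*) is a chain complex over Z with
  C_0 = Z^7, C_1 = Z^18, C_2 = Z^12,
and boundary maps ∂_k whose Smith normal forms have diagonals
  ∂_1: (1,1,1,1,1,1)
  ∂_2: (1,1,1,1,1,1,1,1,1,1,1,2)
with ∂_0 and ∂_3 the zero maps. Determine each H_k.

H_0 = Z,  H_1 = Z/2Z,  H_2 = 0.

H_0: b_0 = 7 − 0 − 6 = 1; torsion from ∂_1 factors > 1: none. So H_0 = Z.
H_1: b_1 = 18 − 6 − 12 = 0; torsion from ∂_2 factors > 1: [2]. So H_1 = Z/2Z.
H_2: b_2 = 12 − 12 − 0 = 0; torsion from ∂_3 factors > 1: none. So H_2 = 0.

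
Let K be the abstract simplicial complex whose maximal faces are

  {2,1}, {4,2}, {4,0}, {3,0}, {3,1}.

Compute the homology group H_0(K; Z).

H_0 ≅ Z.

K has 5 vertices, 5 edges.
rank ∂_0 = 0, rank ∂_1 = 4 ⇒ b_0 = 5 − 0 − 4 = 1; all invariant factors of ∂_1 are 1 so no torsion. So H_0 = Z.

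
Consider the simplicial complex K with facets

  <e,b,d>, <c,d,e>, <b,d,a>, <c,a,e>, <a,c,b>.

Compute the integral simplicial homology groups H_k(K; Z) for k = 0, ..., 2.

Order the vertices as a < b < c < d < e. Listing each simplex with vertices in this order, K has dimension 2 with simplices:

  0-simplices (5): a, b, c, d, e
  1-simplices (10): ab, ac, ad, ae, bc, bd, be, cd, ce, de
  2-simplices (5): abc, abd, ace, bde, cde

giving chain groups C_0 ≅ Z^5, C_1 ≅ Z^10, C_2 ≅ Z^5.

Boundary ∂_1: C_1 → C_0 maps an edge to its endpoints' difference, ∂[p,q] = q − p.
The 5×10 boundary matrix has rank 4 and Smith normal form diag(1,1,1,1).

Boundary ∂_2: C_2 → C_1 acts by ∂[p,q,r] = [q,r] − [p,r] + [p,q]. For instance
  ∂abc = bc − ac + ab,
  ∂ace = ce − ae + ac.
This gives a 10×5 integer matrix of rank 5; reducing to Smith normal form yields diagonal entries (1,1,1,1,1).

From H_k ≅ ker(∂_k) / im(∂_{k+1}) we obtain:

  H_0: rank C_0 − rank ∂_1 = 5 − 4 = 1, and the invariant factors of ∂_1 are all 1, so H_0 ≅ Z.
  H_1: rank ker ∂_1 − rank ∂_2 = (10 − 4) − 5 = 1, and the invariant factors of ∂_2 are all 1, so H_1 ≅ Z.
  H_2: rank ker ∂_2 − rank ∂_3 = (5 − 5) − 0 = 0, and there is no ∂_3, so H_2 ≅ 0.

H_0 ≅ Z,  H_1 ≅ Z,  H_2 = 0.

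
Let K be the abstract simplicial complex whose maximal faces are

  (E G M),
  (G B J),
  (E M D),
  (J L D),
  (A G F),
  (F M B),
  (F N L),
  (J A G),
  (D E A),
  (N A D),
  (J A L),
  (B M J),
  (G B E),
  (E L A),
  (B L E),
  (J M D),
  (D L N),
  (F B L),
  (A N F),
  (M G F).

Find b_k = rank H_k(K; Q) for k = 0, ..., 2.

b_0 = 1, b_1 = 1, b_2 = 0.

Fix the vertex order A < B < D < E < F < G < J < L < M < N and write every simplex with vertices in increasing order. Then dim K = 2 and the simplices of K are:

  0-simplices (10): A, B, D, E, F, G, J, L, M, N
  1-simplices (30): AD, AE, AF, AG, AJ, AL, AN, BE, BF, BG, BJ, BL, BM, DE, DJ, DL, DM, DN, EG, EL, EM, FG, FL, FM, FN, GJ, GM, JL, JM, LN
  2-simplices (20): ADE, ADN, AEL, AFG, AFN, AGJ, AJL, BEG, BEL, BFL, BFM, BGJ, BJM, DEM, DJL, DJM, DLN, EGM, FGM, FLN

Hence C_0 ≅ Z^10, C_1 ≅ Z^30, C_2 ≅ Z^20.

Boundary ∂_1: C_1 → C_0 maps an edge to its endpoints' difference, ∂[p,q] = q − p.
The resulting 10×30 matrix has rank 9, and its Smith normal form has invariant factors (1,1,1,1,1,1,1,1,1).

Boundary ∂_2: C_2 → C_1 maps a triangle to the signed sum of its edges. For instance
  ∂BFM = FM − BM + BF,
  ∂FGM = GM − FM + FG.
As a 30×20 matrix over Z this has rank 20, with invariant factors (1,1,1,1,1,1,1,1,1,1,1,1,1,1,1,1,1,1,1,2).

Now H_k = ker ∂_k / im ∂_{k+1}, so:

  H_0: rank C_0 − rank ∂_1 = 10 − 9 = 1, and the invariant factors of ∂_1 are all 1, so H_0 = Z.
  H_1: rank ker ∂_1 − rank ∂_2 = (30 − 9) − 20 = 1, and ∂_2 has invariant factor 2 > 1, so H_1 = Z ⊕ Z/2Z.
  H_2: rank ker ∂_2 − rank ∂_3 = (20 − 20) − 0 = 0, and there is no ∂_3, so H_2 = 0.

As a check, the Euler characteristic is 10 − 30 + 20 = 0, which agrees with 1 − 1 + 0 = 0.

Hence the Betti numbers are b_0 = 1, b_1 = 1, b_2 = 0.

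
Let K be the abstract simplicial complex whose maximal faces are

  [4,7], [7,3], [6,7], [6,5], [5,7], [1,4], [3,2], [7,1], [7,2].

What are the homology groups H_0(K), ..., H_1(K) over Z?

H_0 ≅ Z,  H_1 ≅ Z^3.

K has 7 vertices, 9 edges.
rank ∂_0 = 0, rank ∂_1 = 6 ⇒ b_0 = 7 − 0 − 6 = 1; all invariant factors of ∂_1 are 1 so no torsion. So H_0 ≅ Z.
rank ∂_1 = 6, rank ∂_2 = 0 ⇒ b_1 = 9 − 6 − 0 = 3. So H_1 ≅ Z^3.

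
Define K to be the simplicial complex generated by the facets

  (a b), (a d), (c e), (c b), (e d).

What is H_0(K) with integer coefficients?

H_0 ≅ Z.

We work with the vertex ordering a < b < c < d < e. The simplices of K, each written with vertices in increasing order, are:

  0-simplices (5): a, b, c, d, e
  1-simplices (5): ab, ad, bc, ce, de

Hence C_0 ≅ Z^5, C_1 ≅ Z^5.

∂_1: C_1 → C_0 sends each edge [p,q] (with p < q) to q − p.
The resulting 5×5 matrix has rank 4, and its Smith normal form has invariant factors (1,1,1,1).

Now H_k = ker ∂_k / im ∂_{k+1}, so:

  H_0: rank C_0 − rank ∂_1 = 5 − 4 = 1, and the invariant factors of ∂_1 are all 1, so H_0 ≅ Z.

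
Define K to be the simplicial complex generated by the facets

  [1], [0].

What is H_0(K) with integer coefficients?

K has 2 vertices.
rank ∂_0 = 0, rank ∂_1 = 0 ⇒ b_0 = 2 − 0 − 0 = 2. So H_0 = Z^2.

H_0 ≅ Z^2.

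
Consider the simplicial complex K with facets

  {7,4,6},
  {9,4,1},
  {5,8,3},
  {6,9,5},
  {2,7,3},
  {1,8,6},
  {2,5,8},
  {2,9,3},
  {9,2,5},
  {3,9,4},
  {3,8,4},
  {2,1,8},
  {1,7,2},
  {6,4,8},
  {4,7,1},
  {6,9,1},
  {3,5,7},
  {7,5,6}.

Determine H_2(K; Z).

H_2 = 0.

Fix the vertex order 1 < 2 < 3 < 4 < 5 < 6 < 7 < 8 < 9 and write every simplex with vertices in increasing order. Then dim K = 2 and the simplices of K are:

  0-simplices (9): [1], [2], [3], [4], [5], [6], [7], [8], [9]
  1-simplices (27): (27 of them)
  2-simplices (18): [1,2,7], [1,2,8], [1,4,7], [1,4,9], [1,6,8], [1,6,9], [2,3,7], [2,3,9], [2,5,8], [2,5,9], [3,4,8], [3,4,9], [3,5,7], [3,5,8], [4,6,7], [4,6,8], [5,6,7], [5,6,9]

giving chain groups C_0 ≅ Z^9, C_1 ≅ Z^27, C_2 ≅ Z^18.

∂_1: C_1 → C_0 maps an edge to its endpoints' difference, ∂[p,q] = q − p. For instance
  ∂[2,7] = [7] − [2].
The resulting 9×27 matrix has rank 8, and its Smith normal form has invariant factors (1,1,1,1,1,1,1,1).

The boundary map ∂_2: C_2 → C_1 acts by ∂[p,q,r] = [q,r] − [p,r] + [p,q]. For instance
  ∂[4,6,8] = [6,8] − [4,8] + [4,6],
  ∂[3,5,8] = [5,8] − [3,8] + [3,5].
As a 27×18 matrix over Z this has rank 18, with invariant factors (1,1,1,1,1,1,1,1,1,1,1,1,1,1,1,1,1,2).

Now H_k = ker ∂_k / im ∂_{k+1}, so:

  H_2: rank ker ∂_2 − rank ∂_3 = (18 − 18) − 0 = 0, and there is no ∂_3, so H_2 = 0.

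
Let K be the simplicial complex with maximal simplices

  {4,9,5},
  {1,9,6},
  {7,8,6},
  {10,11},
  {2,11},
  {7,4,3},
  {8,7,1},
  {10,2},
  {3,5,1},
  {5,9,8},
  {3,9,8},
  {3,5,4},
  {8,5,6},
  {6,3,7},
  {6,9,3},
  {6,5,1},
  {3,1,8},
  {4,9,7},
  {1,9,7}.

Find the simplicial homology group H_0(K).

H_0 ≅ Z^2.

Fix the vertex order 1 < 2 < 3 < 4 < 5 < 6 < 7 < 8 < 9 < 10 < 11 and write every simplex with vertices in increasing order. Then dim K = 2 and the simplices of K are:

  0-simplices (11): [1], [2], [3], [4], [5], [6], [7], [8], [9], [10], [11]
  1-simplices (27): (27 of them)
  2-simplices (16): [1,3,5], [1,3,8], [1,5,6], [1,6,9], [1,7,8], [1,7,9], [3,4,5], [3,4,7], [3,6,7], [3,6,9], [3,8,9], [4,5,9], [4,7,9], [5,6,8], [5,8,9], [6,7,8]

Hence C_0 ≅ Z^11, C_1 ≅ Z^27, C_2 ≅ Z^16.

∂_1: C_1 → C_0 sends each edge [p,q] (with p < q) to q − p. For instance
  ∂[3,8] = [8] − [3].
The 11×27 boundary matrix has rank 9 and Smith normal form diag(1,1,1,1,1,1,1,1,1).

The boundary map ∂_2: C_2 → C_1 maps a triangle to the signed sum of its edges. For instance
  ∂[5,8,9] = [8,9] − [5,9] + [5,8],
  ∂[3,4,7] = [4,7] − [3,7] + [3,4].
The 27×16 boundary matrix has rank 15 and Smith normal form diag(1,1,1,1,1,1,1,1,1,1,1,1,1,1,1).

Computing H_k = (kernel of ∂_k) / (image of ∂_{k+1}):

  H_0: rank C_0 − rank ∂_1 = 11 − 9 = 2, and the invariant factors of ∂_1 are all 1, so H_0 = Z^2.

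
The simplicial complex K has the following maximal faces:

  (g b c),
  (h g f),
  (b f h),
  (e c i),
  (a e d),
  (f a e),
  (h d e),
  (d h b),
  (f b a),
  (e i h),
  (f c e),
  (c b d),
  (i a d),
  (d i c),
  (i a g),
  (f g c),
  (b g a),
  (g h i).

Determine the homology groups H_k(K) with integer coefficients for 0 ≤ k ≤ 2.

K has 9 vertices, 27 edges, 18 triangles.
rank ∂_0 = 0, rank ∂_1 = 8 ⇒ b_0 = 9 − 0 − 8 = 1; all invariant factors of ∂_1 are 1 so no torsion. So H_0 ≅ Z.
rank ∂_1 = 8, rank ∂_2 = 18 ⇒ b_1 = 27 − 8 − 18 = 1; ∂_2 has invariant factor(s) [2] giving torsion. So H_1 ≅ Z ⊕ Z_2.
rank ∂_2 = 18, rank ∂_3 = 0 ⇒ b_2 = 18 − 18 − 0 = 0. So H_2 ≅ 0.

H_0 ≅ Z,  H_1 ≅ Z ⊕ Z_2,  H_2 = 0.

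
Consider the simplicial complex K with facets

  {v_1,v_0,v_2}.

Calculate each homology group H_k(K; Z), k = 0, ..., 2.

Order the vertices as v_0 < v_1 < v_2. Listing each simplex with vertices in this order, K has dimension 2 with simplices:

  0-simplices (3): [v_0], [v_1], [v_2]
  1-simplices (3): [v_0,v_1], [v_0,v_2], [v_1,v_2]
  2-simplices (1): [v_0,v_1,v_2]

giving chain groups C_0 ≅ Z^3, C_1 ≅ Z^3, C_2 ≅ Z^1.

∂_1: C_1 → C_0 maps an edge to its endpoints' difference, ∂[p,q] = q − p.
As a 3×3 matrix over Z this has rank 2, with invariant factors (1,1).

Boundary ∂_2: C_2 → C_1 sends each 2-simplex [p,q,r] to [q,r] − [p,r] + [p,q]. For instance
  ∂[v_0,v_1,v_2] = [v_1,v_2] − [v_0,v_2] + [v_0,v_1].
This gives a 3×1 integer matrix of rank 1; reducing to Smith normal form yields diagonal entries (1).

Computing H_k = (kernel of ∂_k) / (image of ∂_{k+1}):

  H_0: rank C_0 − rank ∂_1 = 3 − 2 = 1, and the invariant factors of ∂_1 are all 1, so H_0 = Z.
  H_1: rank ker ∂_1 − rank ∂_2 = (3 − 2) − 1 = 0, and the invariant factors of ∂_2 are all 1, so H_1 = 0.
  H_2: rank ker ∂_2 − rank ∂_3 = (1 − 1) − 0 = 0, and there is no ∂_3, so H_2 = 0.

H_0 = Z,  H_1 = 0,  H_2 = 0.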